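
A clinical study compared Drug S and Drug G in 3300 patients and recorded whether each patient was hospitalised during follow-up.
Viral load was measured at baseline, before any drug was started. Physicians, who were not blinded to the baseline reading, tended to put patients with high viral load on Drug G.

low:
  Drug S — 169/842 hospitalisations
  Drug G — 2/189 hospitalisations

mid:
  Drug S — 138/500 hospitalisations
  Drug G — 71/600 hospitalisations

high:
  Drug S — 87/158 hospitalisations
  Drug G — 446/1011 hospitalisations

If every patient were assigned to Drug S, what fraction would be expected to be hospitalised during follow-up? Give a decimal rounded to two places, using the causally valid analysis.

Viral load is set before the drug has any effect — it is not caused by the drug — and it independently drives the outcome. That makes it a confounder, so the causal comparison is within viral load levels.
Standardising Drug S to the population viral load mix: 0.312·169/842 + 0.333·138/500 + 0.354·87/158 = 0.350.

0.35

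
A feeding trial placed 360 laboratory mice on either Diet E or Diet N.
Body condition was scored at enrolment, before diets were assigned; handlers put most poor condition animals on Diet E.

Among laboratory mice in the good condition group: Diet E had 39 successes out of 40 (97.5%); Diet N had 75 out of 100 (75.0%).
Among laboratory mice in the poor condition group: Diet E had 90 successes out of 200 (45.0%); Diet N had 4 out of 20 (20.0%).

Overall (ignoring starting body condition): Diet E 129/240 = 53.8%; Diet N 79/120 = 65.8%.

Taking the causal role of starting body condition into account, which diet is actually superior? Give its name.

Starting body condition differs across diets for reasons unrelated to any effect of the diet itself, and it separately predicts the outcome — a classic confounder. We must compare within starting body condition levels.
Within each level — good condition: 97.5% vs 75.0%; poor condition: 45.0% vs 20.0% — Diet E is higher every time.

Diet E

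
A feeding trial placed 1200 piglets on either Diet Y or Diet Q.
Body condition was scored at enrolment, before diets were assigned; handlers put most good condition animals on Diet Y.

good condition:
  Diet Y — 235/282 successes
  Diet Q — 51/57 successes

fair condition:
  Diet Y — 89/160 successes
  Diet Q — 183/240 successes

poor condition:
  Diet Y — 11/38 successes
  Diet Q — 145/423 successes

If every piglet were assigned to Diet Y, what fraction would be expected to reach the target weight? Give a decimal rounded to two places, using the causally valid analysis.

0.53

Starting body condition is set before the diet has any effect — it is not caused by the diet — and it independently drives the outcome. That makes it a confounder, so the causal comparison is within starting body condition levels.
Standardising Diet Y to the population starting body condition mix: 0.282·235/282 + 0.333·89/160 + 0.384·11/38 = 0.532.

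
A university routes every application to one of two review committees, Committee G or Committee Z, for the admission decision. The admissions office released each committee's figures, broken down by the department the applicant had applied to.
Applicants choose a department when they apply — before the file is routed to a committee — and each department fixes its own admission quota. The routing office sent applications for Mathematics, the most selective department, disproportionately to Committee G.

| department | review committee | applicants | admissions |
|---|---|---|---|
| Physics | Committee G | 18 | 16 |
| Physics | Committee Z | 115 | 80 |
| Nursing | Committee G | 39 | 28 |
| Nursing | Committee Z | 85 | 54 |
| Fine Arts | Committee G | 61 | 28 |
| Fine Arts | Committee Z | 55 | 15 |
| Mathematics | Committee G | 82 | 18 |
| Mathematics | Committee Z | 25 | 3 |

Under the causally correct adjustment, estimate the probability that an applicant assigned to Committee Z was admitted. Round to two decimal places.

0.45

Department differs across review committees for reasons unrelated to any effect of the review committee itself, and it separately predicts the outcome — a classic confounder. We must compare within department levels.
Standardising Committee Z to the population department mix: 0.277·80/115 + 0.258·54/85 + 0.242·15/55 + 0.223·3/25 = 0.450.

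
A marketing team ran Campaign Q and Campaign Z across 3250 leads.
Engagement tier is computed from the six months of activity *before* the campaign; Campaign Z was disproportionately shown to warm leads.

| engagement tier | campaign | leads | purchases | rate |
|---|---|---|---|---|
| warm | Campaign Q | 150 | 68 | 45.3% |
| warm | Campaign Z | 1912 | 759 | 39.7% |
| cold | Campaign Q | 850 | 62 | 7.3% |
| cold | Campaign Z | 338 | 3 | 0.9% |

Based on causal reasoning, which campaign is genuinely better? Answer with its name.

Engagement tier differs across campaigns for reasons unrelated to any effect of the campaign itself, and it separately predicts the outcome — a classic confounder. We must compare within engagement tier levels.
Within each level — warm: 45.3% vs 39.7%; cold: 7.3% vs 0.9% — Campaign Q is higher every time.

Campaign Q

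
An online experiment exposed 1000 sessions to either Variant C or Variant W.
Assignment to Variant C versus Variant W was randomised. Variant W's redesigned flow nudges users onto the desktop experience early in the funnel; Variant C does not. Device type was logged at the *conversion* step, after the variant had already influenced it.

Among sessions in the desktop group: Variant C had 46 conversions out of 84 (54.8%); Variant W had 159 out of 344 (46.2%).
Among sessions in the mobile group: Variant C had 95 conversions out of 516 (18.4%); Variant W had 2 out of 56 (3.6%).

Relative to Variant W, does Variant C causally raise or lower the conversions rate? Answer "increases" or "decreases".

The distribution of device type is itself part of what the variant does — it is an intermediate outcome. Holding it fixed would remove that part of the effect; the total effect is the pooled difference.
Pooled: Variant C 23.5% vs Variant W 40.2%; Variant W is higher overall.

decreases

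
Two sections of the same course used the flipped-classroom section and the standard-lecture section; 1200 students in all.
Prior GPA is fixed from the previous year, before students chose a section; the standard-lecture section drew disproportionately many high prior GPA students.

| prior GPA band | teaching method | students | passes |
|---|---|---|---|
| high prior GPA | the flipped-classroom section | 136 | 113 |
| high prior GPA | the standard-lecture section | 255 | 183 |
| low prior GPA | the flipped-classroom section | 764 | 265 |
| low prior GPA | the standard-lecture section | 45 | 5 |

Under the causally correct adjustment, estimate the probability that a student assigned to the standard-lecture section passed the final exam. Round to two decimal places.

0.31

The imbalance in prior GPA band arose from how students were allocated, not from anything the teaching method did; and prior GPA band independently affects the outcome. The pooled gap is confounded — condition on prior GPA band.
Standardising the standard-lecture section to the population prior GPA band mix: 0.326·183/255 + 0.674·5/45 = 0.309.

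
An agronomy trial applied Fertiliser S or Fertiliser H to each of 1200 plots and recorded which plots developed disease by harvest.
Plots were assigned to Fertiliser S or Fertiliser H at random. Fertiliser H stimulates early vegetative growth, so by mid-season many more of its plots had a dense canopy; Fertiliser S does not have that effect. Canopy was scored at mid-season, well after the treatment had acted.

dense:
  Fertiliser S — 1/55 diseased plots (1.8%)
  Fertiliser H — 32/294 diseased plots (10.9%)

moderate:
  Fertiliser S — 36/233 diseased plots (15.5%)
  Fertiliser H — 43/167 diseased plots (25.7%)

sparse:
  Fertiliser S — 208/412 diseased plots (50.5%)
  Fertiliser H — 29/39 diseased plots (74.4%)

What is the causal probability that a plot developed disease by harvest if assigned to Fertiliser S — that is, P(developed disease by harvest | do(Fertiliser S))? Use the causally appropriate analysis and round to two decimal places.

The mid-season canopy-specific comparison favours Fertiliser S throughout, but the pooled figures favour Fertiliser H. The question is whether to condition on mid-season canopy.
Mid-season canopy here is a post-treatment variable shaped by the fertiliser; conditioning on it would introduce bias rather than remove it. The overall comparison is the causal one.
So P(outcome | do(Fertiliser S)) is just the pooled rate for Fertiliser S: 245/700 = 0.350.

0.35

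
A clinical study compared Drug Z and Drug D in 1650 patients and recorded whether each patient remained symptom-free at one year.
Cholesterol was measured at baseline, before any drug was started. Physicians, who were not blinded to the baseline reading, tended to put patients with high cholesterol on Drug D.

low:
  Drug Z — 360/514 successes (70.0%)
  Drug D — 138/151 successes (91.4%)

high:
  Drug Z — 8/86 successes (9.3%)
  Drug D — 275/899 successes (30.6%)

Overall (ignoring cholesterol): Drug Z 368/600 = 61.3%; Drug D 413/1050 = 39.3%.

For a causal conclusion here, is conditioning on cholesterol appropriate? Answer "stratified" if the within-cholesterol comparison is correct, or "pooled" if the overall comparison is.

Within every cholesterol level Drug D has the higher rate, yet pooled Drug Z does — Simpson's reversal.
The imbalance in cholesterol arose from how patients were allocated, not from anything the drug did; and cholesterol independently affects the outcome. The pooled gap is confounded — condition on cholesterol.
Within each level — low: 70.0% vs 91.4%; high: 9.3% vs 30.6% — Drug D is higher every time.

stratified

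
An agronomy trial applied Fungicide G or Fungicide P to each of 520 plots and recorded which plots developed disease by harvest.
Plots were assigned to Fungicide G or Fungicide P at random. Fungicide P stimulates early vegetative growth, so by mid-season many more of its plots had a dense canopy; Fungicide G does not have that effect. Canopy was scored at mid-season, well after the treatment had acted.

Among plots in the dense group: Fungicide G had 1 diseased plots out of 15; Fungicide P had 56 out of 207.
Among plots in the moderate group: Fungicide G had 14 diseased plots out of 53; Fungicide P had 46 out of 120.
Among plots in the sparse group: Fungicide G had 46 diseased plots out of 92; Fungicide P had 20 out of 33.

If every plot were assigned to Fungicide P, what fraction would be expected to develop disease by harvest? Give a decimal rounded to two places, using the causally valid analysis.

Because the fungicide influences mid-season canopy, mid-season canopy is a post-treatment mediator, not a confounder. Stratifying on it would bias the estimate; the causal effect is the crude pooled difference.
So P(outcome | do(Fungicide P)) is just the pooled rate for Fungicide P: 122/360 = 0.339.

0.34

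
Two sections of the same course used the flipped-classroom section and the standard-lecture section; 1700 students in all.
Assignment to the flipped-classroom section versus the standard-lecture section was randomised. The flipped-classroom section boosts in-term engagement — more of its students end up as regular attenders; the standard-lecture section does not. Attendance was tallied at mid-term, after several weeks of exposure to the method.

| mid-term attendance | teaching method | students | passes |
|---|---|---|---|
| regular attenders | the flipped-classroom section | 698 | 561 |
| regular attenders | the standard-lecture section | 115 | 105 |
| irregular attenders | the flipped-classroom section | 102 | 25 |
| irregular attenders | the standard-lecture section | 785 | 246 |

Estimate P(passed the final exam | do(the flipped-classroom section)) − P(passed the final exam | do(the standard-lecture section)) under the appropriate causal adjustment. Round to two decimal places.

the standard-lecture section is higher inside every mid-term attendance stratum but the flipped-classroom section is higher in aggregate. Whether to stratify depends on how mid-term attendance relates to the teaching method.
Mid-term attendance is recorded after the teaching method and is itself shifted by it — it sits on the causal path from teaching method to outcome. Conditioning on a mediator would strip out part of the effect we want; the pooled comparison gives the total causal effect.
The causal difference is the pooled difference: 0.733 − 0.390 = +0.343.

+0.34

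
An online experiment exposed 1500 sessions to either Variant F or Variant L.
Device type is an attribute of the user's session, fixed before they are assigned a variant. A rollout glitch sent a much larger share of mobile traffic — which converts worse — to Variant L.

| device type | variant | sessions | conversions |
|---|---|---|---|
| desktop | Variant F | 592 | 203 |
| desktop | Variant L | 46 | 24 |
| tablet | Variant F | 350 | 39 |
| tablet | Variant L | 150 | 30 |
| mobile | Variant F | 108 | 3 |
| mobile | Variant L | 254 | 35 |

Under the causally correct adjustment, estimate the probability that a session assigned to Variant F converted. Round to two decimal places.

0.19

Device type differs across variants for reasons unrelated to any effect of the variant itself, and it separately predicts the outcome — a classic confounder. We must compare within device type levels.
Standardising Variant F to the population device type mix: 0.425·203/592 + 0.333·39/350 + 0.241·3/108 = 0.190.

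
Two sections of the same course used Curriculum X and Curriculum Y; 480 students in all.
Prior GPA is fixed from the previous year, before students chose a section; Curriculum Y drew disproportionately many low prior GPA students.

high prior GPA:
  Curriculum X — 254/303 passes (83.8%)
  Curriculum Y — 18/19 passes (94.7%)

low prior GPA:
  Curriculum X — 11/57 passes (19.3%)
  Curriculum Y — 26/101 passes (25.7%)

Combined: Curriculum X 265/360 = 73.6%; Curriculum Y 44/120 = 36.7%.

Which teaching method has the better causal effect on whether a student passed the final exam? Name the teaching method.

Curriculum Y is higher inside every prior GPA band stratum but Curriculum X is higher in aggregate. Whether to stratify depends on how prior GPA band relates to the teaching method.
Prior GPA band differs across teaching methods for reasons unrelated to any effect of the teaching method itself, and it separately predicts the outcome — a classic confounder. We must compare within prior GPA band levels.
Within each level — high prior GPA: 83.8% vs 94.7%; low prior GPA: 19.3% vs 25.7% — Curriculum Y is higher every time.

Curriculum Y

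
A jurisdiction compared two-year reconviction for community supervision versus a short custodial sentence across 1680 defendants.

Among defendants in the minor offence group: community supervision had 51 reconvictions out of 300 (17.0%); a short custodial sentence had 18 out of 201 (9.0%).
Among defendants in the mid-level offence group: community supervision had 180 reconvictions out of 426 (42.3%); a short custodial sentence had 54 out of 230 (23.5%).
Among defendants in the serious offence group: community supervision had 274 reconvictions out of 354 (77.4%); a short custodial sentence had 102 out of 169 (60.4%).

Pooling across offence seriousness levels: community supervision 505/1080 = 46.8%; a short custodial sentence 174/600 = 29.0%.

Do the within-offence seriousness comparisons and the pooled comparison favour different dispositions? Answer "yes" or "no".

Within each offence seriousness level (minor offence 17.0% vs 9.0%; mid-level offence 42.3% vs 23.5%; serious offence 77.4% vs 60.4%), a short custodial sentence has the lower rate every time. Pooled: 46.8% vs 29.0% — a short custodial sentence has the lower rate overall. They agree.

no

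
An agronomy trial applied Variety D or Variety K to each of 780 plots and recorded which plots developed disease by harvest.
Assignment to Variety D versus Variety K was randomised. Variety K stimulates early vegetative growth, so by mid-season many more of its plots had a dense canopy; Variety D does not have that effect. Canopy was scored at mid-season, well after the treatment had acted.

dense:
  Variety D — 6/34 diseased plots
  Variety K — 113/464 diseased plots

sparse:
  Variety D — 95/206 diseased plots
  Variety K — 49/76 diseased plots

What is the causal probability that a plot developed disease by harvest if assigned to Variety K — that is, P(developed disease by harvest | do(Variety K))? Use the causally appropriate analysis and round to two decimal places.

The stratified and pooled comparisons disagree (Variety D wins within each mid-season canopy; Variety K wins overall), so the answer turns on the causal role of mid-season canopy.
Mid-season canopy is recorded after the variety and is itself shifted by it — it sits on the causal path from variety to outcome. Conditioning on a mediator would strip out part of the effect we want; the pooled comparison gives the total causal effect.
So P(outcome | do(Variety K)) is just the pooled rate for Variety K: 162/540 = 0.300.

0.30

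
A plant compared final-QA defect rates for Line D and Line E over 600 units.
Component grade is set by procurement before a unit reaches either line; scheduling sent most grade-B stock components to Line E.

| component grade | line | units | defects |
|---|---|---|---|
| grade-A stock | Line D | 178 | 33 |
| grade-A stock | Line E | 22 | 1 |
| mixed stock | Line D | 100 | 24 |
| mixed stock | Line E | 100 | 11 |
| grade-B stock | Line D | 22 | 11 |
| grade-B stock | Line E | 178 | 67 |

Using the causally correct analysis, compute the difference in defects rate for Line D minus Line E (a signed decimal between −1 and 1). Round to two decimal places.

Here component grade is a common cause — it drives both which line a case falls under and the outcome. The crude comparison mixes populations; the stratum-specific rates are the causally relevant ones.
Adjusting over the population distribution of component grade: 0.333·(0.185−0.045) + 0.333·(0.240−0.110) + 0.333·(0.500−0.376) = +0.131.

+0.13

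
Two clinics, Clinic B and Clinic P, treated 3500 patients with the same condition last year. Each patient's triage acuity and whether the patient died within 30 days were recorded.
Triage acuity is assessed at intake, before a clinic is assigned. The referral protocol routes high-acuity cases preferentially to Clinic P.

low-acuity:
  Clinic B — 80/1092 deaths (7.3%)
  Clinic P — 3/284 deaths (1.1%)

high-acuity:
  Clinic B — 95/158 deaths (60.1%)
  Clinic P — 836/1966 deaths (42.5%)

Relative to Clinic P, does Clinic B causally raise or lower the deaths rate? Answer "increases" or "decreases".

increases

Triage acuity is set before the clinic has any effect — it is not caused by the clinic — and it independently drives the outcome. That makes it a confounder, so the causal comparison is within triage acuity levels.
Within each level — low-acuity: 7.3% vs 1.1%; high-acuity: 60.1% vs 42.5% — Clinic P is lower every time.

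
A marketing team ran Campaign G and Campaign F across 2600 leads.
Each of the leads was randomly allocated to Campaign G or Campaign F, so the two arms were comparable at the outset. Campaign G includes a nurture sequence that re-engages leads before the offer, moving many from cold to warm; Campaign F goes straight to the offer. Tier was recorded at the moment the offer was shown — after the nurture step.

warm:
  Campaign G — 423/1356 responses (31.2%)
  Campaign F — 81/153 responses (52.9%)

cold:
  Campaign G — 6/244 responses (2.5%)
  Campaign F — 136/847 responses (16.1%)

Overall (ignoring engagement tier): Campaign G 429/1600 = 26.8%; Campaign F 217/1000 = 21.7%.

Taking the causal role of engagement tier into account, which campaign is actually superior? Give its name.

Campaign G

The stratified and pooled comparisons disagree (Campaign F wins within each engagement tier; Campaign G wins overall), so the answer turns on the causal role of engagement tier.
Engagement tier is recorded after the campaign and is itself shifted by it — it sits on the causal path from campaign to outcome. Conditioning on a mediator would strip out part of the effect we want; the pooled comparison gives the total causal effect.
Pooled: Campaign G 26.8% vs Campaign F 21.7%; Campaign G is higher overall.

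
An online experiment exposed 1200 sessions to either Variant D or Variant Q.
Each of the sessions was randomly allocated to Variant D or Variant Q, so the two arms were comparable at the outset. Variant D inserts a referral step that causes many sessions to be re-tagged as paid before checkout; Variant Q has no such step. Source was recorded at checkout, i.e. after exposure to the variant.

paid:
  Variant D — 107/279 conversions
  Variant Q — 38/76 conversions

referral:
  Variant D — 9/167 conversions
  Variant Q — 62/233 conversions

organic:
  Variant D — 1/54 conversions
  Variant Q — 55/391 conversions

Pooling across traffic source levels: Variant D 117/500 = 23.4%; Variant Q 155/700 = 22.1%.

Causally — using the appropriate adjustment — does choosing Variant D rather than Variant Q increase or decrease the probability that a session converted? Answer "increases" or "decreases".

increases

Stratifying would compare variants among sessions the variants themselves sorted into traffic source groups — a form of selection on an intermediate. The unconditioned pooled rates give the total causal effect.
Pooled: Variant D 23.4% vs Variant Q 22.1%; Variant D is higher overall.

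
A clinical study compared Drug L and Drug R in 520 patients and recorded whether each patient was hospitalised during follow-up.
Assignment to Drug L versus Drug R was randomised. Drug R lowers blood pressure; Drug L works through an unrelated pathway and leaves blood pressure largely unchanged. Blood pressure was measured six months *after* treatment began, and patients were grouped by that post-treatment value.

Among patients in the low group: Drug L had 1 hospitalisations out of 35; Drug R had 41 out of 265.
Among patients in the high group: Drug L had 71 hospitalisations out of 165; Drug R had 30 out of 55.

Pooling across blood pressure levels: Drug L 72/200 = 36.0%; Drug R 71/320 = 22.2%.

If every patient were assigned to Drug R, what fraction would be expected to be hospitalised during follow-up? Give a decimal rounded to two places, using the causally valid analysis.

0.22

Blood pressure here is a post-treatment variable shaped by the drug; conditioning on it would introduce bias rather than remove it. The overall comparison is the causal one.
So P(outcome | do(Drug R)) is just the pooled rate for Drug R: 71/320 = 0.222.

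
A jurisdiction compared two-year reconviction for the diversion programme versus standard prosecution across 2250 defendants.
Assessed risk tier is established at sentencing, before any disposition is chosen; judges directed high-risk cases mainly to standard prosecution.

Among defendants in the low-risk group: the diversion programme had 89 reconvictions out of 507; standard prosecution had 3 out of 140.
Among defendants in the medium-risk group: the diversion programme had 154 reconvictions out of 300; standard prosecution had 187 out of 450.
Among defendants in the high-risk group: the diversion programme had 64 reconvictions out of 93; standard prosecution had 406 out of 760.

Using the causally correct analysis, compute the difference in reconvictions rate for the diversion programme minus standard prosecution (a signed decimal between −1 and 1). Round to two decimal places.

standard prosecution is lower inside every assessed risk tier stratum but the diversion programme is lower in aggregate. Whether to stratify depends on how assessed risk tier relates to the disposition.
Assessed risk tier differs across dispositions for reasons unrelated to any effect of the disposition itself, and it separately predicts the outcome — a classic confounder. We must compare within assessed risk tier levels.
Adjusting over the population distribution of assessed risk tier: 0.288·(0.176−0.021) + 0.333·(0.513−0.416) + 0.379·(0.688−0.534) = +0.135.

+0.14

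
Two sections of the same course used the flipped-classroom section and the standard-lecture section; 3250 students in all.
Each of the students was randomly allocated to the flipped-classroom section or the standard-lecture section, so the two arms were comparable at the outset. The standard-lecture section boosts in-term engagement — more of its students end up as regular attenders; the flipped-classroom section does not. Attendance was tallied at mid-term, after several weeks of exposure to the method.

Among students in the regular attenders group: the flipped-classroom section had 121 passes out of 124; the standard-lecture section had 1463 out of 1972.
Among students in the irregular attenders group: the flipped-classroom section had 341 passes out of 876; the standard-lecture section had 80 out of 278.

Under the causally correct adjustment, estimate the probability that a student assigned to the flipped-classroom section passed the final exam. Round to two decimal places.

0.46

the flipped-classroom section is higher inside every mid-term attendance stratum but the standard-lecture section is higher in aggregate. Whether to stratify depends on how mid-term attendance relates to the teaching method.
Mid-term attendance is recorded after the teaching method and is itself shifted by it — it sits on the causal path from teaching method to outcome. Conditioning on a mediator would strip out part of the effect we want; the pooled comparison gives the total causal effect.
So P(outcome | do(the flipped-classroom section)) is just the pooled rate for the flipped-classroom section: 462/1000 = 0.462.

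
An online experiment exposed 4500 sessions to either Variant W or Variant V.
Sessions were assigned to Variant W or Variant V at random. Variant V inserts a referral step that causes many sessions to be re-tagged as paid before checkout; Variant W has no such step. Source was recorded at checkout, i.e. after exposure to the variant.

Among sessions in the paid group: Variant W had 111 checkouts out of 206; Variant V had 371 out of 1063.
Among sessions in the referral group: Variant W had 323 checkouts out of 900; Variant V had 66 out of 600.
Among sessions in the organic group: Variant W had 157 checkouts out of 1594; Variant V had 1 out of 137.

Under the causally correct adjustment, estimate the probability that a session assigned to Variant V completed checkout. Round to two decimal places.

0.24

Variant W is higher inside every traffic source stratum but Variant V is higher in aggregate. Whether to stratify depends on how traffic source relates to the variant.
Traffic source here is a post-treatment variable shaped by the variant; conditioning on it would introduce bias rather than remove it. The overall comparison is the causal one.
So P(outcome | do(Variant V)) is just the pooled rate for Variant V: 438/1800 = 0.243.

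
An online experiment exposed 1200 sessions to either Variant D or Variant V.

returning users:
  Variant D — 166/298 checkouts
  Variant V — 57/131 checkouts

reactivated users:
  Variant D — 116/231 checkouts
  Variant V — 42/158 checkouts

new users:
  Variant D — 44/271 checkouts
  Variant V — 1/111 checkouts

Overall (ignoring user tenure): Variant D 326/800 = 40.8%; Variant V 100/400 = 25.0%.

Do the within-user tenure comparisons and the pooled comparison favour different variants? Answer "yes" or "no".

Within each user tenure level (returning users 55.7% vs 43.5%; reactivated users 50.2% vs 26.6%; new users 16.2% vs 0.9%), Variant D has the higher rate every time. Pooled: 40.8% vs 25.0% — Variant D has the higher rate overall. They agree.

no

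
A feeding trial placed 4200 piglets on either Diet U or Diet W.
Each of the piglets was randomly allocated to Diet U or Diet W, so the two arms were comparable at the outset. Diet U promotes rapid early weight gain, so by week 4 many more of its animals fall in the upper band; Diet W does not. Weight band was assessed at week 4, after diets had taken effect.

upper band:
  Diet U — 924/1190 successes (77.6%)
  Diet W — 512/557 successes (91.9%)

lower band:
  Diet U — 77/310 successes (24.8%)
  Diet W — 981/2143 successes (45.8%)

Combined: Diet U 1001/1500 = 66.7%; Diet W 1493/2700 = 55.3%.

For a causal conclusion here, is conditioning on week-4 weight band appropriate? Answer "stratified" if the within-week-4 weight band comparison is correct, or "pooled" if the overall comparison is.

The stratified and pooled comparisons disagree (Diet W wins within each week-4 weight band; Diet U wins overall), so the answer turns on the causal role of week-4 weight band.
Because the diet influences week-4 weight band, week-4 weight band is a post-treatment mediator, not a confounder. Stratifying on it would bias the estimate; the causal effect is the crude pooled difference.
Pooled: Diet U 66.7% vs Diet W 55.3%; Diet U is higher overall.

pooled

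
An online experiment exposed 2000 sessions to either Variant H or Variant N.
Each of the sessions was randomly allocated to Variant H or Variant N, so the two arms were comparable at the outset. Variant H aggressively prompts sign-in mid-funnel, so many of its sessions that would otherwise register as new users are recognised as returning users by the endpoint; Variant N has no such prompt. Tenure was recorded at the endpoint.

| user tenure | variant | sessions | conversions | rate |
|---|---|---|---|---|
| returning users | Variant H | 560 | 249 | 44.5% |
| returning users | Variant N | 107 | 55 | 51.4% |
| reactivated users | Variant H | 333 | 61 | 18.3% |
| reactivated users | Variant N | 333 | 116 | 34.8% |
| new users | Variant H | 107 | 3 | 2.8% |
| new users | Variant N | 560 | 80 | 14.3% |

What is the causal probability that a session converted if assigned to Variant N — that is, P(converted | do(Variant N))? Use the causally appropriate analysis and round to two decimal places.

0.25

Variant N is higher inside every user tenure stratum but Variant H is higher in aggregate. Whether to stratify depends on how user tenure relates to the variant.
Stratifying would compare variants among sessions the variants themselves sorted into user tenure groups — a form of selection on an intermediate. The unconditioned pooled rates give the total causal effect.
So P(outcome | do(Variant N)) is just the pooled rate for Variant N: 251/1000 = 0.251.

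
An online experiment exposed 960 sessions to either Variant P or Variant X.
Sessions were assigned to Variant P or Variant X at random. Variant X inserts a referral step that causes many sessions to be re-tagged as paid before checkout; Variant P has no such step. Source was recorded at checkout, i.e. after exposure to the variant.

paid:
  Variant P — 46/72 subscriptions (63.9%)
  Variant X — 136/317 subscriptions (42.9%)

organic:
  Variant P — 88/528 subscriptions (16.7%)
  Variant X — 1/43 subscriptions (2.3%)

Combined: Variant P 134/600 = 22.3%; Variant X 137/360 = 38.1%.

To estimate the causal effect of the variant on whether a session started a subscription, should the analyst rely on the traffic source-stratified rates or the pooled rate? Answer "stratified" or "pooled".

Traffic source is downstream of the variant. One should not condition on a consequence of treatment, so the overall rates are the right comparison.
Pooled: Variant P 22.3% vs Variant X 38.1%; Variant X is higher overall.

pooled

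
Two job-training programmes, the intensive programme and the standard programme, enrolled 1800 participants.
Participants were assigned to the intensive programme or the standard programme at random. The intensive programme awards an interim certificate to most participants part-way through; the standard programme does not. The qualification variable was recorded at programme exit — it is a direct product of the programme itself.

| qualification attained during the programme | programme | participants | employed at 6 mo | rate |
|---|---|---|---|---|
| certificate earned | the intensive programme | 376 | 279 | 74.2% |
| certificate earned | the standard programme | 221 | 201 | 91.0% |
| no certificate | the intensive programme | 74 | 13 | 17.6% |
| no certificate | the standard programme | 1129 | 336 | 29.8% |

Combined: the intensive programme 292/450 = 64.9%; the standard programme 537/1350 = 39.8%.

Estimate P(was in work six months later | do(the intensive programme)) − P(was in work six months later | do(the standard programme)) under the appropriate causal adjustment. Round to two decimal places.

The qualification attained during the programme-specific comparison favours the standard programme throughout, but the pooled figures favour the intensive programme. The question is whether to condition on qualification attained during the programme.
Qualification attained during the programme is downstream of the programme. One should not condition on a consequence of treatment, so the overall rates are the right comparison.
The causal difference is the pooled difference: 0.649 − 0.398 = +0.251.

+0.25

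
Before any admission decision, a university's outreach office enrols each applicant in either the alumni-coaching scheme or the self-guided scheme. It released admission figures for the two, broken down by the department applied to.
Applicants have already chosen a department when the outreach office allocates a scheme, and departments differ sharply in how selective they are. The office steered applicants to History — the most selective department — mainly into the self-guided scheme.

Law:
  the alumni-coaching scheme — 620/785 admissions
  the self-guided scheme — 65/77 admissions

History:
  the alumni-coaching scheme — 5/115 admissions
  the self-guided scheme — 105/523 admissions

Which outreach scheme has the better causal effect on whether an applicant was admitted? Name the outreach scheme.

the self-guided scheme

the self-guided scheme is higher inside every department stratum but the alumni-coaching scheme is higher in aggregate. Whether to stratify depends on how department relates to the outreach scheme.
The imbalance in department arose from how applicants were allocated, not from anything the outreach scheme did; and department independently affects the outcome. The pooled gap is confounded — condition on department.
Within each level — Law: 79.0% vs 84.4%; History: 4.3% vs 20.1% — the self-guided scheme is higher every time.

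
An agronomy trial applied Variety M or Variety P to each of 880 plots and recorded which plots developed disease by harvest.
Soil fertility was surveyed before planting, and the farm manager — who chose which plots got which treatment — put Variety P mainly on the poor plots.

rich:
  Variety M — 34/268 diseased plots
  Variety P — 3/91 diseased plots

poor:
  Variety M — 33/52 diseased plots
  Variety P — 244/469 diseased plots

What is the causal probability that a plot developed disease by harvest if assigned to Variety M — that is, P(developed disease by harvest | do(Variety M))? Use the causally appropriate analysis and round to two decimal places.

0.43

Variety P is lower inside every soil fertility stratum but Variety M is lower in aggregate. Whether to stratify depends on how soil fertility relates to the variety.
Nothing the variety does changes soil fertility; the imbalance is an allocation artefact. With soil fertility also predicting the outcome, the pooled figure is confounded, and the within-stratum comparison is the causal one.
Standardising Variety M to the population soil fertility mix: 0.408·34/268 + 0.592·33/52 = 0.427.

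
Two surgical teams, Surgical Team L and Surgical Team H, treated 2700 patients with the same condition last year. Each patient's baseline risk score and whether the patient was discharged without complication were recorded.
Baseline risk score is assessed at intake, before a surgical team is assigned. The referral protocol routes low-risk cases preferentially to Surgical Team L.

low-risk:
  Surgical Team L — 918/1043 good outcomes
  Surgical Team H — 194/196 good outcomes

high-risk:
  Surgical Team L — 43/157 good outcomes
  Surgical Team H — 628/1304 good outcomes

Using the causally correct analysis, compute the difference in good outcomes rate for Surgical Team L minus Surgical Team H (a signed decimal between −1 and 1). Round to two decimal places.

Baseline risk score is set before the surgical team has any effect — it is not caused by the surgical team — and it independently drives the outcome. That makes it a confounder, so the causal comparison is within baseline risk score levels.
Adjusting over the population distribution of baseline risk score: 0.459·(0.880−0.990) + 0.541·(0.274−0.482) = -0.163.

-0.16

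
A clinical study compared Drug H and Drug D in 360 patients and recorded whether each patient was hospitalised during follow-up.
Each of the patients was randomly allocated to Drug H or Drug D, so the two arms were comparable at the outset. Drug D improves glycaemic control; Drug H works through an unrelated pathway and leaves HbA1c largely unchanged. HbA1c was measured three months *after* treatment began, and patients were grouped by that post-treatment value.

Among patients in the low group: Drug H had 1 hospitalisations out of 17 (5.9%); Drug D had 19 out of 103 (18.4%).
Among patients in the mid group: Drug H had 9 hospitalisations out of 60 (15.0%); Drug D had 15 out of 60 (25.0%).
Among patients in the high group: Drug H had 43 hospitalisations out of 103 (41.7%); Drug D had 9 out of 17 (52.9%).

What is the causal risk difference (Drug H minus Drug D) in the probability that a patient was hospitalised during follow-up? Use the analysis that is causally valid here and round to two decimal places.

Drug H is lower inside every HbA1c stratum but Drug D is lower in aggregate. Whether to stratify depends on how HbA1c relates to the drug.
HbA1c lies on the pathway drug → HbA1c → outcome, so adjusting for it blocks the indirect effect. For the total causal effect of drug, use the unadjusted pooled rates.
The causal difference is the pooled difference: 0.294 − 0.239 = +0.056.

+0.06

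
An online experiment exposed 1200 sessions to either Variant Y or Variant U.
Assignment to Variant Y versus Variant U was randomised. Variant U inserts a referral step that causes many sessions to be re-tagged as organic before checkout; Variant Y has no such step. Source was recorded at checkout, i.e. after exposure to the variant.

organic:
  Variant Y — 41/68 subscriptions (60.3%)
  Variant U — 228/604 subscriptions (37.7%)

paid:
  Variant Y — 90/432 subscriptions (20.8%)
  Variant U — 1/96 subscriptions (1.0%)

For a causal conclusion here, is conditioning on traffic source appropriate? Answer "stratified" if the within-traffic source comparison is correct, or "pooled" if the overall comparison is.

pooled

The distribution of traffic source is itself part of what the variant does — it is an intermediate outcome. Holding it fixed would remove that part of the effect; the total effect is the pooled difference.
Pooled: Variant Y 26.2% vs Variant U 32.7%; Variant U is higher overall.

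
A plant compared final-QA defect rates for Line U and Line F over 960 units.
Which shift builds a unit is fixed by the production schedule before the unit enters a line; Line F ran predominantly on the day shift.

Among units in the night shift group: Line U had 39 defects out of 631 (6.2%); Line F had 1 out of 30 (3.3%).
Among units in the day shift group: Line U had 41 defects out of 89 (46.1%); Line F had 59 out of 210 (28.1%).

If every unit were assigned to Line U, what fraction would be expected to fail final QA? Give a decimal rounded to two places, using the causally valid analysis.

0.19

The imbalance in shift arose from how units were allocated, not from anything the line did; and shift independently affects the outcome. The pooled gap is confounded — condition on shift.
Standardising Line U to the population shift mix: 0.689·39/631 + 0.311·41/89 = 0.186.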